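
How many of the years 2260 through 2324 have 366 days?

Years divisible by 4: 2260, 2264, …, 2324 — 17 in all.
Of these, 2300 is divisible by 100 but not 400, so not leap.
Leap years: 17 − 1 = 16.

16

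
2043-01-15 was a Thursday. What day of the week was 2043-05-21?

Thursday

January 2043: 31 − 15 = 16 days remain.
Then February 2043 (28), March (31), April (30): 28 + 31 + 30 = 89 days.
May 1–21, 2043: 21 days.
Total: 16 + 89 + 21 = 126 days.
126 is a multiple of 7, so 2043-05-21 falls on the same weekday: Thursday.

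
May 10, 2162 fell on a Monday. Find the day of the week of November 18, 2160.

Count forward from the earlier date (November 18, 2160) to the later (May 10, 2162):
November 2160: 30 − 18 = 12 days remain.
Then 17 full months totalling 516 days.
May 1–10, 2162: 10 days.
Total: 12 + 516 + 10 = 538 days.
538 mod 7 = 6, so 6 days before Monday is Tuesday.

Tuesday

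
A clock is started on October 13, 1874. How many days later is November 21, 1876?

Day-of-year of October 13, 1874: 286.
Day-of-year of November 21, 1876: 326.
1874 has 365 days, so 365 − 286 = 79 days remain in 1874.
Full years: 1875: 365. Sum = 365.
Total: 79 + 365 + 326 = 770 days.

770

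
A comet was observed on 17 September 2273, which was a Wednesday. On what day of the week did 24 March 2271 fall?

Count forward from the earlier date (March 24, 2271) to the later (September 17, 2273):
Day-of-year of March 24, 2271: 83.
Day-of-year of September 17, 2273: 260.
2271 has 365 days, so 365 − 83 = 282 days remain in 2271.
Full years: 2272: 366. Sum = 366.
Total: 282 + 366 + 260 = 908 days.
908 mod 7 = 5, so 5 days before Wednesday is Friday.

Friday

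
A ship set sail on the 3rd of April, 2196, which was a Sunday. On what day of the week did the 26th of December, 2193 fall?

Count forward from the earlier date (December 26, 2193) to the later (April 3, 2196):
Day-of-year of December 26, 2193: 360.
Day-of-year of April 3, 2196: 94.
2193 has 365 days, so 365 − 360 = 5 days remain in 2193.
Full years: 2194: 365; 2195: 365. Sum = 730.
Total: 5 + 730 + 94 = 829 days.
829 mod 7 = 3, so 3 days before Sunday is Thursday.

Thursday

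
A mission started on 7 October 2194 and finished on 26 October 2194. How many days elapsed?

Within October 2194: 26 − 7 = 19 days.

19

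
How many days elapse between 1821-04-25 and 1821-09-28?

156

April 1821: 30 − 25 = 5 days remain.
Then May (31), June (30), July (31), August (31): 31 + 30 + 31 + 31 = 123 days.
September 1–28, 1821: 28 days.
Total: 5 + 123 + 28 = 156 days.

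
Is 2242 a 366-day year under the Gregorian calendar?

No

2242 is not a leap year.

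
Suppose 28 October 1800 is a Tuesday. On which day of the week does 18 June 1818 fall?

From October 28, 1800 to October 28, 1817: 17 years, of which 4 contain a Feb 29 — 13×365 + 4×366 = 6209 days.
October 1817: 31 − 28 = 3 days remain.
Then November (30), December (31), January (31), February 1818 (28), March (31), April (30), May (31): 30 + 31 + 31 + 28 + 31 + 30 + 31 = 212 days.
June 1–18, 1818: 18 days.
Residual: 233 days.
Total: 6442 days.
6442 mod 7 = 2, so 2 days after Tuesday is Thursday.

Thursday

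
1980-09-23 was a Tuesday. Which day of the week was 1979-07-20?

Count forward from the earlier date (July 20, 1979) to the later (September 23, 1980):
Day-of-year of July 20, 1979: 201.
Day-of-year of September 23, 1980: 267.
1979 has 365 days, so 365 − 201 = 164 days remain in 1979.
Total: 164 + 267 = 431 days.
431 mod 7 = 4, so 4 days before Tuesday is Friday.

Friday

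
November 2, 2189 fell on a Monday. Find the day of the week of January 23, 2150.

Count forward from the earlier date (January 23, 2150) to the later (November 2, 2189):
From January 23, 2150 to January 23, 2189: 39 years, of which 10 contain a Feb 29 — 29×365 + 10×366 = 14245 days.
January 2189: 31 − 23 = 8 days remain.
Then 9 full months totalling 273 days.
November 1–2, 2189: 2 days.
Residual: 283 days.
Total: 14528 days.
14528 mod 7 = 3, so 3 days before Monday is Friday.

Friday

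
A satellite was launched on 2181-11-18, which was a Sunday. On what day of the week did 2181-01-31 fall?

Wednesday

Count forward from the earlier date (January 31, 2181) to the later (November 18, 2181):
January 2181: 31 − 31 = 0 days remain.
Then 9 full months totalling 273 days.
November 1–18, 2181: 18 days.
Total: 0 + 273 + 18 = 291 days.
291 mod 7 = 4, so 4 days before Sunday is Wednesday.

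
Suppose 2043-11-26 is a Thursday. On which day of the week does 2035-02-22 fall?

Count forward from the earlier date (February 22, 2035) to the later (November 26, 2043):
From February 22, 2035 to February 22, 2043: 8 years, of which 2 contain a Feb 29 — 6×365 + 2×366 = 2922 days.
February 2043: 28 − 22 = 6 days remain (2043 is not a leap year, so February has 28 days).
Then March (31), April (30), May (31), June (30), July (31), August (31), September (30), October (31): 31 + 30 + 31 + 30 + 31 + 31 + 30 + 31 = 245 days.
November 1–26, 2043: 26 days.
Residual: 277 days.
Total: 3199 days.
3199 is a multiple of 7, so 2035-02-22 falls on the same weekday: Thursday.

Thursday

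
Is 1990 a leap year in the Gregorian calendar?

1990 is not a leap year.

No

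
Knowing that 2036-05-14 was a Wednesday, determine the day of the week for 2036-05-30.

Within May 2036: 30 − 14 = 16 days.
16 mod 7 = 2, so 2 days after Wednesday is Friday.

Friday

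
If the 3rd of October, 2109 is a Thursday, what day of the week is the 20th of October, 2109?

Within October 2109: 20 − 3 = 17 days.
17 mod 7 = 3, so 3 days after Thursday is Sunday.

Sunday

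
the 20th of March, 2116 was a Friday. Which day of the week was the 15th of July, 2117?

Day-of-year of March 20, 2116: 80.
Day-of-year of July 15, 2117: 196.
2116 has 366 days, so 366 − 80 = 286 days remain in 2116.
Total: 286 + 196 = 482 days.
482 mod 7 = 6, so 6 days after Friday is Thursday.

Thursday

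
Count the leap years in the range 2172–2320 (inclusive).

36

Years divisible by 4: 2172, 2176, …, 2320 — 38 in all.
Of these, 2200, 2300 are divisible by 100 but not 400, so not leap.
Leap years: 38 − 2 = 36.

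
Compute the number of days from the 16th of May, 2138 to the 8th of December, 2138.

May 2138: 31 − 16 = 15 days remain.
Then June (30), July (31), August (31), September (30), October (31), November (30): 30 + 31 + 31 + 30 + 31 + 30 = 183 days.
December 1–8, 2138: 8 days.
Total: 15 + 183 + 8 = 206 days.

206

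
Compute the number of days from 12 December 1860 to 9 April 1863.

848

December 12, 1860 → December 12, 1861: 365 days.
December 12, 1861 → December 12, 1862: 365 days.
December 1862: 31 − 12 = 19 days remain.
Then January (31), February 1863 (28), March (31): 31 + 28 + 31 = 90 days.
April 1–9, 1863: 9 days.
Residual: 118 days.
Total: 848 days.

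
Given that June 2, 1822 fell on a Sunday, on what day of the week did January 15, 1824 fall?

Thursday

Day-of-year of June 2, 1822: 153.
Day-of-year of January 15, 1824: 15.
1822 has 365 days, so 365 − 153 = 212 days remain in 1822.
Full years: 1823: 365. Sum = 365.
Total: 212 + 365 + 15 = 592 days.
592 mod 7 = 4, so 4 days after Sunday is Thursday.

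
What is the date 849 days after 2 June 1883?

28 September 1885

Count 849 days after June 2, 1883:
June 2, 1883 → June 2, 1884: 366 days (1884 is a leap year).
June 2, 1884 → June 2, 1885: 365 days.
June 1885: 30 − 2 = 28 days remain.
Then July (31), August (31): 31 + 31 = 62 days.
September 1–28, 1885: 28 days.
Residual: 118 days.
Total: 849 days.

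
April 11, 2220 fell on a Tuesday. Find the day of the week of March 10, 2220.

Count forward from the earlier date (March 10, 2220) to the later (April 11, 2220):
March 2220: 31 − 10 = 21 days remain.
April 1–11, 2220: 11 days.
Total: 21 + 11 = 32 days.
32 mod 7 = 4, so 4 days before Tuesday is Friday.

Friday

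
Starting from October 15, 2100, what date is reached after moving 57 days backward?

August 19, 2100

Count 57 days before October 15, 2100:
August 2100: 31 − 19 = 12 days remain.
Then September (30): 30 days.
October 1–15, 2100: 15 days.
Total: 12 + 30 + 15 = 57 days.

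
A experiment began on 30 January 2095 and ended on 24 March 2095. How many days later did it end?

53

January 2095: 31 − 30 = 1 day remains.
Then February 2095 (28): 28 days.
March 1–24, 2095: 24 days.
Total: 1 + 28 + 24 = 53 days.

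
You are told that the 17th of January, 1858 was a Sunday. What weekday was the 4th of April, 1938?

Day-of-year of January 17, 1858: 17.
Day-of-year of April 4, 1938: 94.
1858 has 365 days, so 365 − 17 = 348 days remain in 1858.
Full years 1859–1937: 60 common + 19 leap = 60×365 + 19×366 = 28854 days.
Total: 348 + 28854 + 94 = 29296 days.
29296 mod 7 = 1, so 1 day after Sunday is Monday.

Monday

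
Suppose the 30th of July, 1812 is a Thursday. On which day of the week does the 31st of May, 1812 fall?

Count forward from the earlier date (May 31, 1812) to the later (July 30, 1812):
May 1812: 31 − 31 = 0 days remain.
Then June (30): 30 days.
July 1–30, 1812: 30 days.
Total: 0 + 30 + 30 = 60 days.
60 mod 7 = 4, so 4 days before Thursday is Sunday.

Sunday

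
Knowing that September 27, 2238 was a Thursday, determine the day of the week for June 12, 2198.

Count forward from the earlier date (June 12, 2198) to the later (September 27, 2238):
From June 12, 2198 to June 12, 2238: 40 years, of which 9 contain a Feb 29 — 31×365 + 9×366 = 14609 days.
(2200 is not a leap year (divisible by 100 but not 400).)
June 2238: 30 − 12 = 18 days remain.
Then July (31), August (31): 31 + 31 = 62 days.
September 1–27, 2238: 27 days.
Residual: 107 days.
Total: 14716 days.
14716 mod 7 = 2, so 2 days before Thursday is Tuesday.

Tuesday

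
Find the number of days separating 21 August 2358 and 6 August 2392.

From August 21, 2358 to August 21, 2391: 33 years, of which 8 contain a Feb 29 — 25×365 + 8×366 = 12053 days.
August 2391: 31 − 21 = 10 days remain.
Then 11 full months totalling 335 days.
August 1–6, 2392: 6 days.
Residual: 351 days.
Total: 12404 days.

12404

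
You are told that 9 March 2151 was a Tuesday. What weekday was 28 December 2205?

From March 9, 2151 to March 9, 2205: 54 years, of which 13 contain a Feb 29 — 41×365 + 13×366 = 19723 days.
(2200 is not a leap year (divisible by 100 but not 400).)
March 2205: 31 − 9 = 22 days remain.
Then April (30), May (31), June (30), July (31), August (31), September (30), October (31), November (30): 30 + 31 + 30 + 31 + 31 + 30 + 31 + 30 = 244 days.
December 1–28, 2205: 28 days.
Residual: 294 days.
Total: 20017 days.
20017 mod 7 = 4, so 4 days after Tuesday is Saturday.

Saturday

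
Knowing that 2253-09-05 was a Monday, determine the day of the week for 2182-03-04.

Count forward from the earlier date (March 4, 2182) to the later (September 5, 2253):
From March 4, 2182 to March 4, 2253: 71 years, of which 17 contain a Feb 29 — 54×365 + 17×366 = 25932 days.
(2200 is not a leap year (divisible by 100 but not 400).)
March 2253: 31 − 4 = 27 days remain.
Then April (30), May (31), June (30), July (31), August (31): 30 + 31 + 30 + 31 + 31 = 153 days.
September 1–5, 2253: 5 days.
Residual: 185 days.
Total: 26117 days.
26117 is a multiple of 7, so 2182-03-04 falls on the same weekday: Monday.

Monday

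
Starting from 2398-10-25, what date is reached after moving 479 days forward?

2400-02-16

Count 479 days after October 25, 2398:
October 25, 2398 → October 25, 2399: 365 days.
October 2399: 31 − 25 = 6 days remain.
Then November (30), December (31), January (31): 30 + 31 + 31 = 92 days.
February 1–16, 2400: 16 days (2400 is a leap year (divisible by 400)).
Residual: 114 days.
Total: 479 days.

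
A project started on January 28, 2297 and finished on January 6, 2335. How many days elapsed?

Day-of-year of January 28, 2297: 28.
Day-of-year of January 6, 2335: 6.
2297 has 365 days, so 365 − 28 = 337 days remain in 2297.
Full years 2298–2334: 29 common + 8 leap = 29×365 + 8×366 = 13513 days.
Total: 337 + 13513 + 6 = 13856 days.

13856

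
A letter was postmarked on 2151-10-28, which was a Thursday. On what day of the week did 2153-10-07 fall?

October 28, 2151 → October 28, 2152: 366 days (2152 is a leap year).
October 2152: 31 − 28 = 3 days remain.
Then 11 full months totalling 334 days.
October 1–7, 2153: 7 days.
Residual: 344 days.
Total: 710 days.
710 mod 7 = 3, so 3 days after Thursday is Sunday.

Sunday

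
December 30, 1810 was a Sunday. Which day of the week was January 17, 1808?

Count forward from the earlier date (January 17, 1808) to the later (December 30, 1810):
January 1808: 31 − 17 = 14 days remain.
Then 34 full months totalling 1034 days.
December 1–30, 1810: 30 days.
Total: 14 + 1034 + 30 = 1078 days.
1078 is a multiple of 7, so January 17, 1808 falls on the same weekday: Sunday.

Sunday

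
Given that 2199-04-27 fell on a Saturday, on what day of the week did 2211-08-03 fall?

Day-of-year of April 27, 2199: 117.
Day-of-year of August 3, 2211: 215.
2199 has 365 days, so 365 − 117 = 248 days remain in 2199.
Full years 2200–2210: 9 common + 2 leap = 9×365 + 2×366 = 4017 days.
Total: 248 + 4017 + 215 = 4480 days.
4480 is a multiple of 7, so 2211-08-03 falls on the same weekday: Saturday.

Saturday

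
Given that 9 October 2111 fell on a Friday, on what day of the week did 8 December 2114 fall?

Saturday

October 9, 2111 → October 9, 2112: 366 days (2112 is a leap year).
October 9, 2112 → October 9, 2113: 365 days.
October 9, 2113 → October 9, 2114: 365 days.
October 2114: 31 − 9 = 22 days remain.
Then November (30): 30 days.
December 1–8, 2114: 8 days.
Residual: 60 days.
Total: 1156 days.
1156 mod 7 = 1, so 1 day after Friday is Saturday.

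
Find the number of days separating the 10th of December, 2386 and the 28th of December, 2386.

18

Within December 2386: 28 − 10 = 18 days.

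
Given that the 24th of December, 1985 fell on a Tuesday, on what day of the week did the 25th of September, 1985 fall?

Wednesday

Count forward from the earlier date (September 25, 1985) to the later (December 24, 1985):
September 1985: 30 − 25 = 5 days remain.
Then October (31), November (30): 31 + 30 = 61 days.
December 1–24, 1985: 24 days.
Total: 5 + 61 + 24 = 90 days.
90 mod 7 = 6, so 6 days before Tuesday is Wednesday.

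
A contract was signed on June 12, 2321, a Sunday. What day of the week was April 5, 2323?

Thursday

June 12, 2321 → June 12, 2322: 365 days.
June 2322: 30 − 12 = 18 days remain.
Then 9 full months totalling 274 days.
April 1–5, 2323: 5 days.
Residual: 297 days.
Total: 662 days.
662 mod 7 = 4, so 4 days after Sunday is Thursday.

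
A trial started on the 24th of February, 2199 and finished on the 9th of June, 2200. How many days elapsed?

470

February 24, 2199 → February 24, 2200: 365 days.
February 2200: 28 − 24 = 4 days remain (2200 is not a leap year (divisible by 100 but not 400), so February has 28 days).
Then March (31), April (30), May (31): 31 + 30 + 31 = 92 days.
June 1–9, 2200: 9 days.
Residual: 105 days.
Total: 470 days.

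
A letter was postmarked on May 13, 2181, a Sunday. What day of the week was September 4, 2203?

Day-of-year of May 13, 2181: 133.
Day-of-year of September 4, 2203: 247.
2181 has 365 days, so 365 − 133 = 232 days remain in 2181.
Full years 2182–2202: 17 common + 4 leap = 17×365 + 4×366 = 7669 days.
Total: 232 + 7669 + 247 = 8148 days.
8148 is a multiple of 7, so September 4, 2203 falls on the same weekday: Sunday.

Sunday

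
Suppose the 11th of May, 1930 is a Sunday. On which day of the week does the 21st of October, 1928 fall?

Count forward from the earlier date (October 21, 1928) to the later (May 11, 1930):
October 21, 1928 → October 21, 1929: 365 days.
October 1929: 31 − 21 = 10 days remain.
Then November (30), December (31), January (31), February 1930 (28), March (31), April (30): 30 + 31 + 31 + 28 + 31 + 30 = 181 days.
May 1–11, 1930: 11 days.
Residual: 202 days.
Total: 567 days.
567 is a multiple of 7, so the 21st of October, 1928 falls on the same weekday: Sunday.

Sunday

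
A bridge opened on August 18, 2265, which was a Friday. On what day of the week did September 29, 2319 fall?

Monday

From August 18, 2265 to August 18, 2319: 54 years, of which 12 contain a Feb 29 — 42×365 + 12×366 = 19722 days.
(2300 is not a leap year (divisible by 100 but not 400).)
August 2319: 31 − 18 = 13 days remain.
September 1–29, 2319: 29 days.
Residual: 42 days.
Total: 19764 days.
19764 mod 7 = 3, so 3 days after Friday is Monday.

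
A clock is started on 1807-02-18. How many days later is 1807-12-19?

304

February 1807: 28 − 18 = 10 days remain (1807 is not a leap year, so February has 28 days).
Then 9 full months totalling 275 days.
December 1–19, 1807: 19 days.
Total: 10 + 275 + 19 = 304 days.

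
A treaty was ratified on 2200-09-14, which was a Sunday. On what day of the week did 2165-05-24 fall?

Friday

Count forward from the earlier date (May 24, 2165) to the later (September 14, 2200):
From May 24, 2165 to May 24, 2200: 35 years, of which 8 contain a Feb 29 — 27×365 + 8×366 = 12783 days.
(2200 is not a leap year (divisible by 100 but not 400).)
May 2200: 31 − 24 = 7 days remain.
Then June (30), July (31), August (31): 30 + 31 + 31 = 92 days.
September 1–14, 2200: 14 days.
Residual: 113 days.
Total: 12896 days.
12896 mod 7 = 2, so 2 days before Sunday is Friday.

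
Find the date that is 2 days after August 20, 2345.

August 22, 2345

Count 2 days after August 20, 2345:
Within August 2345: 22 − 20 = 2 days.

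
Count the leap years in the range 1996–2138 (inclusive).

35

Years divisible by 4: 1996, 2000, …, 2136 — 36 in all.
Of these, 2100 is divisible by 100 but not 400, so not leap.
2000 is divisible by 400, so still leap.
Leap years: 36 − 1 = 35.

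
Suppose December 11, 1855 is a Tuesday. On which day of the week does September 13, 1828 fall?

Saturday

Count forward from the earlier date (September 13, 1828) to the later (December 11, 1855):
From September 13, 1828 to September 13, 1855: 27 years, of which 6 contain a Feb 29 — 21×365 + 6×366 = 9861 days.
September 1855: 30 − 13 = 17 days remain.
Then October (31), November (30): 31 + 30 = 61 days.
December 1–11, 1855: 11 days.
Residual: 89 days.
Total: 9950 days.
9950 mod 7 = 3, so 3 days before Tuesday is Saturday.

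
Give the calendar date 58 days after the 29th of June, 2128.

the 26th of August, 2128

Count 58 days after June 29, 2128:
June 2128: 30 − 29 = 1 day remains.
Then July (31): 31 days.
August 1–26, 2128: 26 days.
Total: 1 + 31 + 26 = 58 days.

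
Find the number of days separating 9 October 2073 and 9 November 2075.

761

October 9, 2073 → October 9, 2074: 365 days.
October 9, 2074 → October 9, 2075: 365 days.
October 2075: 31 − 9 = 22 days remain.
November 1–9, 2075: 9 days.
Residual: 31 days.
Total: 761 days.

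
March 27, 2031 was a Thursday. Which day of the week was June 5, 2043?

Friday

Day-of-year of March 27, 2031: 86.
Day-of-year of June 5, 2043: 156.
2031 has 365 days, so 365 − 86 = 279 days remain in 2031.
Full years 2032–2042: 8 common + 3 leap = 8×365 + 3×366 = 4018 days.
Total: 279 + 4018 + 156 = 4453 days.
4453 mod 7 = 1, so 1 day after Thursday is Friday.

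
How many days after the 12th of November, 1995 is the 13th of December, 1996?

Day-of-year of November 12, 1995: 316.
Day-of-year of December 13, 1996: 348.
1995 has 365 days, so 365 − 316 = 49 days remain in 1995.
Total: 49 + 348 = 397 days.

397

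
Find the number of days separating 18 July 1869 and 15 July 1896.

From July 18, 1869 to July 18, 1895: 26 years, of which 6 contain a Feb 29 — 20×365 + 6×366 = 9496 days.
July 1895: 31 − 18 = 13 days remain.
Then 11 full months totalling 335 days.
July 1–15, 1896: 15 days.
Residual: 363 days.
Total: 9859 days.

9859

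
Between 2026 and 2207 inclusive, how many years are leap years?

43

Years divisible by 4: 2028, 2032, …, 2204 — 45 in all.
Of these, 2100, 2200 are divisible by 100 but not 400, so not leap.
Leap years: 45 − 2 = 43.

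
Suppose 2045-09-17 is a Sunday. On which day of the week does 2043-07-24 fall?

Count forward from the earlier date (July 24, 2043) to the later (September 17, 2045):
July 24, 2043 → July 24, 2044: 366 days (2044 is a leap year).
July 24, 2044 → July 24, 2045: 365 days.
July 2045: 31 − 24 = 7 days remain.
Then August (31): 31 days.
September 1–17, 2045: 17 days.
Residual: 55 days.
Total: 786 days.
786 mod 7 = 2, so 2 days before Sunday is Friday.

Friday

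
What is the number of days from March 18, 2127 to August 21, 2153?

From March 18, 2127 to March 18, 2153: 26 years, of which 7 contain a Feb 29 — 19×365 + 7×366 = 9497 days.
March 2153: 31 − 18 = 13 days remain.
Then April (30), May (31), June (30), July (31): 30 + 31 + 30 + 31 = 122 days.
August 1–21, 2153: 21 days.
Residual: 156 days.
Total: 9653 days.

9653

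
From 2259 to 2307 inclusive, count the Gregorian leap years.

11

Years divisible by 4 in [2259, 2307]: 2260, 2264, 2268, 2272, 2276, 2280, 2284, 2288, 2292, 2296, 2300, 2304.
Of these, 2300 is divisible by 100 but not 400, so not leap.
Leap years: 12 − 1 = 11.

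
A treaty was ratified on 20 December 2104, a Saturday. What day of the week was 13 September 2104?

Saturday

Count forward from the earlier date (September 13, 2104) to the later (December 20, 2104):
September 2104: 30 − 13 = 17 days remain.
Then October (31), November (30): 31 + 30 = 61 days.
December 1–20, 2104: 20 days.
Total: 17 + 61 + 20 = 98 days.
98 is a multiple of 7, so 13 September 2104 falls on the same weekday: Saturday.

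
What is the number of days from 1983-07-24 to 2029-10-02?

Day-of-year of July 24, 1983: 205.
Day-of-year of October 2, 2029: 275.
1983 has 365 days, so 365 − 205 = 160 days remain in 1983.
Full years 1984–2028: 33 common + 12 leap = 33×365 + 12×366 = 16437 days.
Total: 160 + 16437 + 275 = 16872 days.

16872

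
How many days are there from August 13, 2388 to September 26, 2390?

774

Day-of-year of August 13, 2388: 226.
Day-of-year of September 26, 2390: 269.
2388 has 366 days, so 366 − 226 = 140 days remain in 2388.
Full years: 2389: 365. Sum = 365.
Total: 140 + 365 + 269 = 774 days.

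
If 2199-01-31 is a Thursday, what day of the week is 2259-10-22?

Saturday

From January 31, 2199 to January 31, 2259: 60 years, of which 14 contain a Feb 29 — 46×365 + 14×366 = 21914 days.
(2200 is not a leap year (divisible by 100 but not 400).)
January 2259: 31 − 31 = 0 days remain.
Then February 2259 (28), March (31), April (30), May (31), June (30), July (31), August (31), September (30): 28 + 31 + 30 + 31 + 30 + 31 + 31 + 30 = 242 days.
October 1–22, 2259: 22 days.
Residual: 264 days.
Total: 22178 days.
22178 mod 7 = 2, so 2 days after Thursday is Saturday.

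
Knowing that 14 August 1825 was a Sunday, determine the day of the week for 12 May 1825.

Thursday

Count forward from the earlier date (May 12, 1825) to the later (August 14, 1825):
May 1825: 31 − 12 = 19 days remain.
Then June (30), July (31): 30 + 31 = 61 days.
August 1–14, 1825: 14 days.
Total: 19 + 61 + 14 = 94 days.
94 mod 7 = 3, so 3 days before Sunday is Thursday.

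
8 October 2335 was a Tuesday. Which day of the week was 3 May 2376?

Monday

From October 8, 2335 to October 8, 2375: 40 years, of which 10 contain a Feb 29 — 30×365 + 10×366 = 14610 days.
October 2375: 31 − 8 = 23 days remain.
Then November (30), December (31), January (31), February 2376 (29), March (31), April (30): 30 + 31 + 31 + 29 + 31 + 30 = 182 days.
May 1–3, 2376: 3 days.
Residual: 208 days.
Total: 14818 days.
14818 mod 7 = 6, so 6 days after Tuesday is Monday.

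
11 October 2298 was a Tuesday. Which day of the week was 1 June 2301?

Saturday

October 11, 2298 → October 11, 2299: 365 days.
October 11, 2299 → October 11, 2300: 365 days (2300 is not a leap year (divisible by 100 but not 400)).
October 2300: 31 − 11 = 20 days remain.
Then November (30), December (31), January (31), February 2301 (28), March (31), April (30), May (31): 30 + 31 + 31 + 28 + 31 + 30 + 31 = 212 days.
June 1, 2301: 1 day.
Residual: 233 days.
Total: 963 days.
963 mod 7 = 4, so 4 days after Tuesday is Saturday.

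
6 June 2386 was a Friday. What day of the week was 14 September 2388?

Wednesday

Day-of-year of June 6, 2386: 157.
Day-of-year of September 14, 2388: 258.
2386 has 365 days, so 365 − 157 = 208 days remain in 2386.
Full years: 2387: 365. Sum = 365.
Total: 208 + 365 + 258 = 831 days.
831 mod 7 = 5, so 5 days after Friday is Wednesday.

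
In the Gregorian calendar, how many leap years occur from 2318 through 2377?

Years divisible by 4: 2320, 2324, …, 2376 — 15 in all.
No century exceptions apply. Count: 15.

15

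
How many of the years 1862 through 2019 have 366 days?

Years divisible by 4: 1864, 1868, …, 2016 — 39 in all.
Of these, 1900 is divisible by 100 but not 400, so not leap.
2000 is divisible by 400, so still leap.
Leap years: 39 − 1 = 38.

38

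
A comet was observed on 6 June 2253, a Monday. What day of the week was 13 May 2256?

Tuesday

Day-of-year of June 6, 2253: 157.
Day-of-year of May 13, 2256: 134.
2253 has 365 days, so 365 − 157 = 208 days remain in 2253.
Full years: 2254: 365; 2255: 365. Sum = 730.
Total: 208 + 730 + 134 = 1072 days.
1072 mod 7 = 1, so 1 day after Monday is Tuesday.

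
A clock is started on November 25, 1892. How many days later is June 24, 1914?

Day-of-year of November 25, 1892: 330.
Day-of-year of June 24, 1914: 175.
1892 has 366 days, so 366 − 330 = 36 days remain in 1892.
Full years 1893–1913: 17 common + 4 leap = 17×365 + 4×366 = 7669 days.
Total: 36 + 7669 + 175 = 7880 days.

7880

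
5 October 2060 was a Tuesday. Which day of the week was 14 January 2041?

Count forward from the earlier date (January 14, 2041) to the later (October 5, 2060):
From January 14, 2041 to January 14, 2060: 19 years, of which 4 contain a Feb 29 — 15×365 + 4×366 = 6939 days.
January 2060: 31 − 14 = 17 days remain.
Then February 2060 (29), March (31), April (30), May (31), June (30), July (31), August (31), September (30): 29 + 31 + 30 + 31 + 30 + 31 + 31 + 30 = 243 days.
October 1–5, 2060: 5 days.
Residual: 265 days.
Total: 7204 days.
7204 mod 7 = 1, so 1 day before Tuesday is Monday.

Monday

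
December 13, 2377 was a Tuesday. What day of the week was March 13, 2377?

Count forward from the earlier date (March 13, 2377) to the later (December 13, 2377):
March 2377: 31 − 13 = 18 days remain.
Then April (30), May (31), June (30), July (31), August (31), September (30), October (31), November (30): 30 + 31 + 30 + 31 + 31 + 30 + 31 + 30 = 244 days.
December 1–13, 2377: 13 days.
Total: 18 + 244 + 13 = 275 days.
275 mod 7 = 2, so 2 days before Tuesday is Sunday.

Sunday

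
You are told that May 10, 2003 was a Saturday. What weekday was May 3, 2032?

Day-of-year of May 10, 2003: 130.
Day-of-year of May 3, 2032: 124.
2003 has 365 days, so 365 − 130 = 235 days remain in 2003.
Full years 2004–2031: 21 common + 7 leap = 21×365 + 7×366 = 10227 days.
Total: 235 + 10227 + 124 = 10586 days.
10586 mod 7 = 2, so 2 days after Saturday is Monday.

Monday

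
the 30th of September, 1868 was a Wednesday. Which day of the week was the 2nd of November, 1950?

Day-of-year of September 30, 1868: 274.
Day-of-year of November 2, 1950: 306.
1868 has 366 days, so 366 − 274 = 92 days remain in 1868.
Full years 1869–1949: 62 common + 19 leap = 62×365 + 19×366 = 29584 days.
Total: 92 + 29584 + 306 = 29982 days.
29982 mod 7 = 1, so 1 day after Wednesday is Thursday.

Thursday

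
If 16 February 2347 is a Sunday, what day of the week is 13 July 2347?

Sunday

February 2347: 28 − 16 = 12 days remain (2347 is not a leap year, so February has 28 days).
Then March (31), April (30), May (31), June (30): 31 + 30 + 31 + 30 = 122 days.
July 1–13, 2347: 13 days.
Total: 12 + 122 + 13 = 147 days.
147 is a multiple of 7, so 13 July 2347 falls on the same weekday: Sunday.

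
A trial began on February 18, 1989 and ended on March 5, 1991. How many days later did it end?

745

February 1989: 28 − 18 = 10 days remain (1989 is not a leap year, so February has 28 days).
Then 24 full months totalling 730 days.
March 1–5, 1991: 5 days.
Total: 10 + 730 + 5 = 745 days.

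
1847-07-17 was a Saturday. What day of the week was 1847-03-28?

Sunday

Count forward from the earlier date (March 28, 1847) to the later (July 17, 1847):
March 1847: 31 − 28 = 3 days remain.
Then April (30), May (31), June (30): 30 + 31 + 30 = 91 days.
July 1–17, 1847: 17 days.
Total: 3 + 91 + 17 = 111 days.
111 mod 7 = 6, so 6 days before Saturday is Sunday.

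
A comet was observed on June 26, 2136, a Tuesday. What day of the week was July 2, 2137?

Tuesday

June 26, 2136 → June 26, 2137: 365 days.
June 2137: 30 − 26 = 4 days remain.
July 1–2, 2137: 2 days.
Residual: 6 days.
Total: 371 days.
371 is a multiple of 7, so July 2, 2137 falls on the same weekday: Tuesday.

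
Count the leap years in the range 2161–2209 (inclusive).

11

Years divisible by 4 in [2161, 2209]: 2164, 2168, 2172, 2176, 2180, 2184, 2188, 2192, 2196, 2200, 2204, 2208.
Of these, 2200 is divisible by 100 but not 400, so not leap.
Leap years: 12 − 1 = 11.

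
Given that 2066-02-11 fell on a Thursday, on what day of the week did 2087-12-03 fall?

Wednesday

Day-of-year of February 11, 2066: 42.
Day-of-year of December 3, 2087: 337.
2066 has 365 days, so 365 − 42 = 323 days remain in 2066.
Full years 2067–2086: 15 common + 5 leap = 15×365 + 5×366 = 7305 days.
Total: 323 + 7305 + 337 = 7965 days.
7965 mod 7 = 6, so 6 days after Thursday is Wednesday.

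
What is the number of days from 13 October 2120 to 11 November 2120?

29

October 2120: 31 − 13 = 18 days remain.
November 1–11, 2120: 11 days.
Total: 18 + 11 = 29 days.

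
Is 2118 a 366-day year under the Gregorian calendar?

2118 is not a leap year.

No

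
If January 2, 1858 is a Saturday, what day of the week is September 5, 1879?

Friday

From January 2, 1858 to January 2, 1879: 21 years, of which 5 contain a Feb 29 — 16×365 + 5×366 = 7670 days.
January 1879: 31 − 2 = 29 days remain.
Then February 1879 (28), March (31), April (30), May (31), June (30), July (31), August (31): 28 + 31 + 30 + 31 + 30 + 31 + 31 = 212 days.
September 1–5, 1879: 5 days.
Residual: 246 days.
Total: 7916 days.
7916 mod 7 = 6, so 6 days after Saturday is Friday.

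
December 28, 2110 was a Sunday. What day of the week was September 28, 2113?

December 28, 2110 → December 28, 2111: 365 days.
December 28, 2111 → December 28, 2112: 366 days (2112 is a leap year).
December 2112: 31 − 28 = 3 days remain.
Then January (31), February 2113 (28), March (31), April (30), May (31), June (30), July (31), August (31): 31 + 28 + 31 + 30 + 31 + 30 + 31 + 31 = 243 days.
September 1–28, 2113: 28 days.
Residual: 274 days.
Total: 1005 days.
1005 mod 7 = 4, so 4 days after Sunday is Thursday.

Thursday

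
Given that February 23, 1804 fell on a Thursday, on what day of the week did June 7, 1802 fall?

Monday

Count forward from the earlier date (June 7, 1802) to the later (February 23, 1804):
June 1802: 30 − 7 = 23 days remain.
Then 19 full months totalling 580 days.
February 1–23, 1804: 23 days (1804 is a leap year).
Total: 23 + 580 + 23 = 626 days.
626 mod 7 = 3, so 3 days before Thursday is Monday.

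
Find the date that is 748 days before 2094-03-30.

2092-03-12

Count 748 days before March 30, 2094:
Day-of-year of March 12, 2092: 72.
Day-of-year of March 30, 2094: 89.
2092 has 366 days, so 366 − 72 = 294 days remain in 2092.
Full years: 2093: 365. Sum = 365.
Total: 294 + 365 + 89 = 748 days.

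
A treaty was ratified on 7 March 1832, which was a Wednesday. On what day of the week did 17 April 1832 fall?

March 1832: 31 − 7 = 24 days remain.
April 1–17, 1832: 17 days.
Total: 24 + 17 = 41 days.
41 mod 7 = 6, so 6 days after Wednesday is Tuesday.

Tuesday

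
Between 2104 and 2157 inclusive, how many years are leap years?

14

Years divisible by 4: 2104, 2108, …, 2156 — 14 in all.
No century exceptions apply. Count: 14.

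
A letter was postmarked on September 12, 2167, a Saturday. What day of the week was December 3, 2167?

Thursday

September 2167: 30 − 12 = 18 days remain.
Then October (31), November (30): 31 + 30 = 61 days.
December 1–3, 2167: 3 days.
Total: 18 + 61 + 3 = 82 days.
82 mod 7 = 5, so 5 days after Saturday is Thursday.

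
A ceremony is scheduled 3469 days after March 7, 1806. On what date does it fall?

September 5, 1815

Count 3469 days after March 7, 1806:
Day-of-year of March 7, 1806: 66.
Day-of-year of September 5, 1815: 248.
1806 has 365 days, so 365 − 66 = 299 days remain in 1806.
Full years 1807–1814: 6 common + 2 leap = 6×365 + 2×366 = 2922 days.
Total: 299 + 2922 + 248 = 3469 days.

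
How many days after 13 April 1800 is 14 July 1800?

92

April 1800: 30 − 13 = 17 days remain.
Then May (31), June (30): 31 + 30 = 61 days.
July 1–14, 1800: 14 days.
Total: 17 + 61 + 14 = 92 days.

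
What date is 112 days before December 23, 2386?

September 2, 2386

Count 112 days before December 23, 2386:
September 2386: 30 − 2 = 28 days remain.
Then October (31), November (30): 31 + 30 = 61 days.
December 1–23, 2386: 23 days.
Total: 28 + 61 + 23 = 112 days.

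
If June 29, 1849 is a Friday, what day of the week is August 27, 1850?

Tuesday

June 29, 1849 → June 29, 1850: 365 days.
June 1850: 30 − 29 = 1 day remains.
Then July (31): 31 days.
August 1–27, 1850: 27 days.
Residual: 59 days.
Total: 424 days.
424 mod 7 = 4, so 4 days after Friday is Tuesday.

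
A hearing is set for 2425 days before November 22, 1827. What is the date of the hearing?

April 2, 1821

Count 2425 days before November 22, 1827:
Day-of-year of April 2, 1821: 92.
Day-of-year of November 22, 1827: 326.
1821 has 365 days, so 365 − 92 = 273 days remain in 1821.
Full years: 1822: 365; 1823: 365; 1824: 366; 1825: 365; 1826: 365. Sum = 1826.
Total: 273 + 1826 + 326 = 2425 days.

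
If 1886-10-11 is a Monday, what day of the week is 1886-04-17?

Count forward from the earlier date (April 17, 1886) to the later (October 11, 1886):
April 1886: 30 − 17 = 13 days remain.
Then May (31), June (30), July (31), August (31), September (30): 31 + 30 + 31 + 31 + 30 = 153 days.
October 1–11, 1886: 11 days.
Total: 13 + 153 + 11 = 177 days.
177 mod 7 = 2, so 2 days before Monday is Saturday.

Saturday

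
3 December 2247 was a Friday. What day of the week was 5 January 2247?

Tuesday

Count forward from the earlier date (January 5, 2247) to the later (December 3, 2247):
January 2247: 31 − 5 = 26 days remain.
Then 10 full months totalling 303 days.
December 1–3, 2247: 3 days.
Total: 26 + 303 + 3 = 332 days.
332 mod 7 = 3, so 3 days before Friday is Tuesday.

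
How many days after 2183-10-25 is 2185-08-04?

October 2183: 31 − 25 = 6 days remain.
Then 21 full months totalling 639 days.
August 1–4, 2185: 4 days.
Total: 6 + 639 + 4 = 649 days.

649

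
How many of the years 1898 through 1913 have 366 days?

Years divisible by 4 in [1898, 1913]: 1900, 1904, 1908, 1912.
Of these, 1900 is divisible by 100 but not 400, so not leap.
Leap years: 4 − 1 = 3.

3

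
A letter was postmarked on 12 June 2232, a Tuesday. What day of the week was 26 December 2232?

June 2232: 30 − 12 = 18 days remain.
Then July (31), August (31), September (30), October (31), November (30): 31 + 31 + 30 + 31 + 30 = 153 days.
December 1–26, 2232: 26 days.
Total: 18 + 153 + 26 = 197 days.
197 mod 7 = 1, so 1 day after Tuesday is Wednesday.

Wednesday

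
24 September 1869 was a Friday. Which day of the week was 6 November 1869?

September 1869: 30 − 24 = 6 days remain.
Then October (31): 31 days.
November 1–6, 1869: 6 days.
Total: 6 + 31 + 6 = 43 days.
43 mod 7 = 1, so 1 day after Friday is Saturday.

Saturday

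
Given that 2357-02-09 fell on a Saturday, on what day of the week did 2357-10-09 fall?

February 2357: 28 − 9 = 19 days remain (2357 is not a leap year, so February has 28 days).
Then March (31), April (30), May (31), June (30), July (31), August (31), September (30): 31 + 30 + 31 + 30 + 31 + 31 + 30 = 214 days.
October 1–9, 2357: 9 days.
Total: 19 + 214 + 9 = 242 days.
242 mod 7 = 4, so 4 days after Saturday is Wednesday.

Wednesday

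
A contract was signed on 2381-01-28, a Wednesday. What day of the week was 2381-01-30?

Friday

Within January 2381: 30 − 28 = 2 days.
2 mod 7 = 2, so 2 days after Wednesday is Friday.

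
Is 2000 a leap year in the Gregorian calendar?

2000 is a leap year (divisible by 400).

Yes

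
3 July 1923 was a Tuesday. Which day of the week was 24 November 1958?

Monday

Day-of-year of July 3, 1923: 184.
Day-of-year of November 24, 1958: 328.
1923 has 365 days, so 365 − 184 = 181 days remain in 1923.
Full years 1924–1957: 25 common + 9 leap = 25×365 + 9×366 = 12419 days.
Total: 181 + 12419 + 328 = 12928 days.
12928 mod 7 = 6, so 6 days after Tuesday is Monday.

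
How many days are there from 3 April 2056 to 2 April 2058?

729

April 3, 2056 → April 3, 2057: 365 days.
April 2057: 30 − 3 = 27 days remain.
Then 11 full months totalling 335 days.
April 1–2, 2058: 2 days.
Residual: 364 days.
Total: 729 days.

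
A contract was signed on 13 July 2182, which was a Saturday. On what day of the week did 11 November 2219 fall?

Thursday

Day-of-year of July 13, 2182: 194.
Day-of-year of November 11, 2219: 315.
2182 has 365 days, so 365 − 194 = 171 days remain in 2182.
Full years 2183–2218: 28 common + 8 leap = 28×365 + 8×366 = 13148 days.
Total: 171 + 13148 + 315 = 13634 days.
13634 mod 7 = 5, so 5 days after Saturday is Thursday.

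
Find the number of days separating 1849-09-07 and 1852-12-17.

1197

September 7, 1849 → September 7, 1850: 365 days.
September 7, 1850 → September 7, 1851: 365 days.
September 7, 1851 → September 7, 1852: 366 days (1852 is a leap year).
September 1852: 30 − 7 = 23 days remain.
Then October (31), November (30): 31 + 30 = 61 days.
December 1–17, 1852: 17 days.
Residual: 101 days.
Total: 1197 days.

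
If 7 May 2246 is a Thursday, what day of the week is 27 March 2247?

Day-of-year of May 7, 2246: 127.
Day-of-year of March 27, 2247: 86.
2246 has 365 days, so 365 − 127 = 238 days remain in 2246.
Total: 238 + 86 = 324 days.
324 mod 7 = 2, so 2 days after Thursday is Saturday.

Saturday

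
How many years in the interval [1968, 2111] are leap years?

Years divisible by 4: 1968, 1972, …, 2108 — 36 in all.
Of these, 2100 is divisible by 100 but not 400, so not leap.
2000 is divisible by 400, so still leap.
Leap years: 36 − 1 = 35.

35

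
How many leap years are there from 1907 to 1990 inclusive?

21

Years divisible by 4: 1908, 1912, …, 1988 — 21 in all.
No century exceptions apply. Count: 21.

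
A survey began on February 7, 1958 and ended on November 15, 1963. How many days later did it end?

February 7, 1958 → February 7, 1959: 365 days.
February 7, 1959 → February 7, 1960: 365 days.
February 7, 1960 → February 7, 1961: 366 days (1960 is a leap year).
February 7, 1961 → February 7, 1962: 365 days.
February 7, 1962 → February 7, 1963: 365 days.
February 1963: 28 − 7 = 21 days remain (1963 is not a leap year, so February has 28 days).
Then March (31), April (30), May (31), June (30), July (31), August (31), September (30), October (31): 31 + 30 + 31 + 30 + 31 + 31 + 30 + 31 = 245 days.
November 1–15, 1963: 15 days.
Residual: 281 days.
Total: 2107 days.

2107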